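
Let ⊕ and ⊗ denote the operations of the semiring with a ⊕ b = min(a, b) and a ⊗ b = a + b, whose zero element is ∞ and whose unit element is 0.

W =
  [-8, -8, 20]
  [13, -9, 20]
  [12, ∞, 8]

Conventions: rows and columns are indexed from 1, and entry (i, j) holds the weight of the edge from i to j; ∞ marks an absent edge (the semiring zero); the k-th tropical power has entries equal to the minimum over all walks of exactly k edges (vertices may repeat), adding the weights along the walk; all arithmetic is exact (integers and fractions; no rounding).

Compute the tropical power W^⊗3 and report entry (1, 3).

W^⊗2:
  [-16, -17, 12]
  [4, -18, 11]
  [4, 4, 16]
W^⊗3:
  [-24, -26, 3]
  [-5, -27, 2]
  [-4, -5, 24]
Key observation: the optimum is the walk 1->2->2->3, with weight (-8) + (-9) + 20 = 3.
Optimal value attained by: walk 1->2->2->3.
Answer: (W^⊗3)[1][3] = 3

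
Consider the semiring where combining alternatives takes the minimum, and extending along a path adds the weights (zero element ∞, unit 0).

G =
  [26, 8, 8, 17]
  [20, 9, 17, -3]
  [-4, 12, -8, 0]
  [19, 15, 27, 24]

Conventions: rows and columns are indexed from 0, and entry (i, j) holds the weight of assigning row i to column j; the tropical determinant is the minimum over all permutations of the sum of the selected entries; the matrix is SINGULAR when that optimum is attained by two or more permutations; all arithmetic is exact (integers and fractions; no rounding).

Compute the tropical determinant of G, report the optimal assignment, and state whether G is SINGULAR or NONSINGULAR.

σ = (0, 1, 2, 3): 26 + 9 + (-8) + 24 = 51
σ = (0, 1, 3, 2): 26 + 9 + 0 + 27 = 62
σ = (0, 2, 1, 3): 26 + 17 + 12 + 24 = 79
σ = (0, 2, 3, 1): 26 + 17 + 0 + 15 = 58
σ = (0, 3, 1, 2): 26 + (-3) + 12 + 27 = 62
σ = (0, 3, 2, 1): 26 + (-3) + (-8) + 15 = 30
σ = (1, 0, 2, 3): 8 + 20 + (-8) + 24 = 44
σ = (1, 0, 3, 2): 8 + 20 + 0 + 27 = 55
σ = (1, 2, 0, 3): 8 + 17 + (-4) + 24 = 45
σ = (1, 2, 3, 0): 8 + 17 + 0 + 19 = 44
σ = (1, 3, 0, 2): 8 + (-3) + (-4) + 27 = 28
σ = (1, 3, 2, 0): 8 + (-3) + (-8) + 19 = 16
σ = (2, 0, 1, 3): 8 + 20 + 12 + 24 = 64
σ = (2, 0, 3, 1): 8 + 20 + 0 + 15 = 43
σ = (2, 1, 0, 3): 8 + 9 + (-4) + 24 = 37
σ = (2, 1, 3, 0): 8 + 9 + 0 + 19 = 36
σ = (2, 3, 0, 1): 8 + (-3) + (-4) + 15 = 16
σ = (2, 3, 1, 0): 8 + (-3) + 12 + 19 = 36
σ = (3, 0, 1, 2): 17 + 20 + 12 + 27 = 76
σ = (3, 0, 2, 1): 17 + 20 + (-8) + 15 = 44
σ = (3, 1, 0, 2): 17 + 9 + (-4) + 27 = 49
σ = (3, 1, 2, 0): 17 + 9 + (-8) + 19 = 37
σ = (3, 2, 0, 1): 17 + 17 + (-4) + 15 = 45
σ = (3, 2, 1, 0): 17 + 17 + 12 + 19 = 65
Optimal value attained by: σ = (1, 3, 2, 0).
Answer: det⊕(G) = 16; verdict: SINGULAR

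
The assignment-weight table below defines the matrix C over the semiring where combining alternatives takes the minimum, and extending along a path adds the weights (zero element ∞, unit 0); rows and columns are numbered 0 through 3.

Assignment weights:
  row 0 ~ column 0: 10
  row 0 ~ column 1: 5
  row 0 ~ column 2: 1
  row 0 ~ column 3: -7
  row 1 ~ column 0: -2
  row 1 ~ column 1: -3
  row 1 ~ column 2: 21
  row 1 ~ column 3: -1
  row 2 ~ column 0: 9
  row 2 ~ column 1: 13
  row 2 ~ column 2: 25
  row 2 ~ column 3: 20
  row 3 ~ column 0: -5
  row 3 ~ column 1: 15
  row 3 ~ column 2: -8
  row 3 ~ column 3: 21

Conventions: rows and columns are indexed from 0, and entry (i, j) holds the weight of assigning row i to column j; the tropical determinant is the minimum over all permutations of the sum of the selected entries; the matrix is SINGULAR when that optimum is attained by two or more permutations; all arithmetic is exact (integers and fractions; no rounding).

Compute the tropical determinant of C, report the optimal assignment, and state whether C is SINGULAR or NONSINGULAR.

σ = (0, 1, 2, 3): 10 + (-3) + 25 + 21 = 53
σ = (0, 1, 3, 2): 10 + (-3) + 20 + (-8) = 19
σ = (0, 2, 1, 3): 10 + 21 + 13 + 21 = 65
σ = (0, 2, 3, 1): 10 + 21 + 20 + 15 = 66
σ = (0, 3, 1, 2): 10 + (-1) + 13 + (-8) = 14
σ = (0, 3, 2, 1): 10 + (-1) + 25 + 15 = 49
σ = (1, 0, 2, 3): 5 + (-2) + 25 + 21 = 49
σ = (1, 0, 3, 2): 5 + (-2) + 20 + (-8) = 15
σ = (1, 2, 0, 3): 5 + 21 + 9 + 21 = 56
σ = (1, 2, 3, 0): 5 + 21 + 20 + (-5) = 41
σ = (1, 3, 0, 2): 5 + (-1) + 9 + (-8) = 5
σ = (1, 3, 2, 0): 5 + (-1) + 25 + (-5) = 24
σ = (2, 0, 1, 3): 1 + (-2) + 13 + 21 = 33
σ = (2, 0, 3, 1): 1 + (-2) + 20 + 15 = 34
σ = (2, 1, 0, 3): 1 + (-3) + 9 + 21 = 28
σ = (2, 1, 3, 0): 1 + (-3) + 20 + (-5) = 13
σ = (2, 3, 0, 1): 1 + (-1) + 9 + 15 = 24
σ = (2, 3, 1, 0): 1 + (-1) + 13 + (-5) = 8
σ = (3, 0, 1, 2): (-7) + (-2) + 13 + (-8) = -4
σ = (3, 0, 2, 1): (-7) + (-2) + 25 + 15 = 31
σ = (3, 1, 0, 2): (-7) + (-3) + 9 + (-8) = -9
σ = (3, 1, 2, 0): (-7) + (-3) + 25 + (-5) = 10
σ = (3, 2, 0, 1): (-7) + 21 + 9 + 15 = 38
σ = (3, 2, 1, 0): (-7) + 21 + 13 + (-5) = 22
Optimal value attained by: σ = (3, 1, 0, 2).
Answer: det⊕(C) = -9; verdict: NONSINGULAR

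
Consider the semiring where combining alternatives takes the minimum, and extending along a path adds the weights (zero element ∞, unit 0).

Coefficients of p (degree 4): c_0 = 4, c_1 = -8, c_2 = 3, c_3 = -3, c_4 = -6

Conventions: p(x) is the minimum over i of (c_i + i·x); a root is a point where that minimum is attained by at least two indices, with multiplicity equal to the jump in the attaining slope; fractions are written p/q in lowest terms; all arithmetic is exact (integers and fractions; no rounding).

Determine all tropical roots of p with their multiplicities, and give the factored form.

hull edge (i=0, c=4) to (i=1, c=-8): slope -12, span 1
hull edge (i=1, c=-8) to (i=4, c=-6): slope 2/3, span 3
Factored form: p(x) = -6 ⊗ (x ⊕ (-2/3)) ⊗ (x ⊕ (-2/3)) ⊗ (x ⊕ (-2/3)) ⊗ (x ⊕ 12)
Answer: roots = -2/3 (mult 3), 12 (mult 1)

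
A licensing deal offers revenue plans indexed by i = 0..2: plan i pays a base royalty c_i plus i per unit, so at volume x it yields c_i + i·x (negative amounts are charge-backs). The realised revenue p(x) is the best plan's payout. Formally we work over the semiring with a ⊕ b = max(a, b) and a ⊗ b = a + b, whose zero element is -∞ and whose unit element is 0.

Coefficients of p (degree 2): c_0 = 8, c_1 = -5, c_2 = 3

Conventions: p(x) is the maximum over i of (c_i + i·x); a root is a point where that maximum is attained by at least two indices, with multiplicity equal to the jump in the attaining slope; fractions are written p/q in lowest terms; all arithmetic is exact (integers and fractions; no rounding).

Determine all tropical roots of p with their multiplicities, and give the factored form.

hull edge (i=0, c=8) to (i=2, c=3): slope -5/2, span 2
Factored form: p(x) = 3 ⊗ (x ⊕ 5/2) ⊗ (x ⊕ 5/2)
Answer: roots = 5/2 (mult 2)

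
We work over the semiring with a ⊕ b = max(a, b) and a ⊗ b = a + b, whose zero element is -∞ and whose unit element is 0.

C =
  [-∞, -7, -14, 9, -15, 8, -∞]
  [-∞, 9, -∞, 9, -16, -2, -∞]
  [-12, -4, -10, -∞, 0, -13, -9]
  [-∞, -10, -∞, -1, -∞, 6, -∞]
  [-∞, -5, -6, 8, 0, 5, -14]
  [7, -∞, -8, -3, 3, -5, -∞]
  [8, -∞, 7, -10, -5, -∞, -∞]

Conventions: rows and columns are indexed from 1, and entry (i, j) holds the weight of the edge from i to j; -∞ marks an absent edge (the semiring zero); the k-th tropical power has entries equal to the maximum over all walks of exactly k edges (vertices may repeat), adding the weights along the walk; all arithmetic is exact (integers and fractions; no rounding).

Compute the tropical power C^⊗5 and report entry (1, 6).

C^⊗2:
  [15, 2, 0, 8, 11, 15, -23]
  [5, 18, -10, 18, 1, 15, -30]
  [-1, 5, -2, 8, 0, 5, -14]
  [13, -1, -2, 3, 9, 5, -∞]
  [12, 4, -3, 8, 8, 14, -14]
  [2, 0, -3, 16, 3, 15, -11]
  [-5, 3, -3, 17, 7, 16, -2]
C^⊗3:
  [22, 11, 7, 24, 18, 23, -3]
  [22, 27, 7, 27, 18, 24, -13]
  [12, 14, -3, 14, 8, 14, -11]
  [12, 8, 3, 22, 9, 21, -5]
  [21, 13, 6, 21, 17, 20, -6]
  [22, 9, 7, 15, 18, 22, -11]
  [23, 12, 8, 16, 19, 23, -7]
C^⊗4:
  [30, 20, 15, 31, 26, 30, 4]
  [31, 36, 16, 36, 27, 33, 4]
  [21, 23, 6, 23, 17, 20, -6]
  [28, 17, 13, 21, 24, 28, -5]
  [27, 22, 12, 30, 23, 29, 3]
  [29, 18, 14, 31, 25, 30, 4]
  [30, 21, 15, 32, 26, 31, 5]
C^⊗5:
  [37, 29, 22, 39, 33, 38, 12]
  [40, 45, 25, 45, 36, 42, 13]
  [27, 32, 12, 32, 23, 29, 3]
  [35, 26, 20, 37, 31, 36, 10]
  [36, 31, 21, 36, 32, 36, 9]
  [37, 27, 22, 38, 33, 37, 11]
  [38, 30, 23, 39, 34, 38, 12]
Key observation: the optimum is the walk 1->6->1->6->1->6, with weight 8 + 7 + 8 + 7 + 8 = 38.
Optimal value attained by: walk 1->6->1->6->1->6.
Answer: (C^⊗5)[1][6] = 38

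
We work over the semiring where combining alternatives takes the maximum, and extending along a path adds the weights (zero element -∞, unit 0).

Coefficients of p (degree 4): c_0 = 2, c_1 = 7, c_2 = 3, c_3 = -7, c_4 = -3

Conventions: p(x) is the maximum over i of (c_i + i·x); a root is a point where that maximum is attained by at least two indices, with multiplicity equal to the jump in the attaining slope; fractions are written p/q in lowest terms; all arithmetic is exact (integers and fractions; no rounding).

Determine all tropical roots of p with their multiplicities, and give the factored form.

hull edge (i=0, c=2) to (i=1, c=7): slope 5, span 1
hull edge (i=1, c=7) to (i=4, c=-3): slope -10/3, span 3
Factored form: p(x) = -3 ⊗ (x ⊕ (-5)) ⊗ (x ⊕ 10/3) ⊗ (x ⊕ 10/3) ⊗ (x ⊕ 10/3)
Answer: roots = -5 (mult 1), 10/3 (mult 3)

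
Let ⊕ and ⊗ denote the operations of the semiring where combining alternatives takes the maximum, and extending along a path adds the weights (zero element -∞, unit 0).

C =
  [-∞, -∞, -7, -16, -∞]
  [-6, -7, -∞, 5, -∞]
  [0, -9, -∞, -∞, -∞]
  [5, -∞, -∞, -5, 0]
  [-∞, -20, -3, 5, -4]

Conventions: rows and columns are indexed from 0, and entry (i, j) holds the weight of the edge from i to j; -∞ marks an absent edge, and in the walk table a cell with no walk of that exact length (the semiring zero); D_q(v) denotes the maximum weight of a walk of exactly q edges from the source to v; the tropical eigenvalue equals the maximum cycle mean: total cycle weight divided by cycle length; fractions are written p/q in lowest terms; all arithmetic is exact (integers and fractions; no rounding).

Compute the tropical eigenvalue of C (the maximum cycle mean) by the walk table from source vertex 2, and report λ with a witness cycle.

q=0: [-∞, -∞, 0, -∞, -∞]
q=1: [0, -9, -∞, -∞, -∞]
q=2: [-15, -16, -7, -4, -∞]
q=3: [1, -16, -22, -9, -4]
q=4: [-4, -23, -6, 1, -8]
q=5: [6, -15, -11, -3, 1]
Optimal cycle mean attained by: cycle 3->4->3, total 0 + 5, length 2.
Answer: λ = 5/2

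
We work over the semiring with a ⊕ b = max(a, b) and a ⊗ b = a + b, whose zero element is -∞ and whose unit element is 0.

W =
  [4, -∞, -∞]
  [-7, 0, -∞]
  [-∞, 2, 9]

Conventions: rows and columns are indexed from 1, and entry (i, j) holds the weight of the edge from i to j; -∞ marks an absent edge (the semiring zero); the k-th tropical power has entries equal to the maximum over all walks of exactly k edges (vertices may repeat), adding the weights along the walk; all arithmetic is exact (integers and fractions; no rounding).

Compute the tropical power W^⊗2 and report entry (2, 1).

W^⊗2:
  [8, -∞, -∞]
  [-3, 0, -∞]
  [-5, 11, 18]
Key observation: the optimum is the walk 2->1->1, with weight (-7) + 4 = -3.
Optimal value attained by: walk 2->1->1.
Answer: (W^⊗2)[2][1] = -3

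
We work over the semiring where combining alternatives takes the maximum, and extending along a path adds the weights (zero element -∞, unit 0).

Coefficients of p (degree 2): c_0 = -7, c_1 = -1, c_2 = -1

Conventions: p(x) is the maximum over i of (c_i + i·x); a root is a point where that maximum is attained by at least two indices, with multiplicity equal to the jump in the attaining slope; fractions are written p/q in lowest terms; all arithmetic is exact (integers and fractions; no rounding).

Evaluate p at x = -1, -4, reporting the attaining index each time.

p(-1) = max(-7+0·(-1)=-7, -1+1·(-1)=-2, -1+2·(-1)=-3) = -2 (attained by i=1)
p(-4) = max(-7+0·(-4)=-7, -1+1·(-4)=-5, -1+2·(-4)=-9) = -5 (attained by i=1)
Answer: p(-1) = -2; p(-4) = -5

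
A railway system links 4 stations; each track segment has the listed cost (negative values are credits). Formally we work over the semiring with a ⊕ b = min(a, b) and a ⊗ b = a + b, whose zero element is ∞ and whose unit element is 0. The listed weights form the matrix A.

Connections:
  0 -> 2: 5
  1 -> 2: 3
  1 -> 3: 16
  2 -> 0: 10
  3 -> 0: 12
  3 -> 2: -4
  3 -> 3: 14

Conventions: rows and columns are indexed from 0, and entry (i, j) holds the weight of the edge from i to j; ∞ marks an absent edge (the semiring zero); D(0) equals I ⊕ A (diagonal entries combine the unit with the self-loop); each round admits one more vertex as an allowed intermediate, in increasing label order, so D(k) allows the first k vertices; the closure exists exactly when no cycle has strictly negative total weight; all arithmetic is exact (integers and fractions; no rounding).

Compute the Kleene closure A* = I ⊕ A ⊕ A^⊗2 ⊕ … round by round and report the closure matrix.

D(0):
  [0, ∞, 5, ∞]
  [∞, 0, 3, 16]
  [10, ∞, 0, ∞]
  [12, ∞, -4, 0]
D(1):
  [0, ∞, 5, ∞]
  [∞, 0, 3, 16]
  [10, ∞, 0, ∞]
  [12, ∞, -4, 0]
D(2):
  [0, ∞, 5, ∞]
  [∞, 0, 3, 16]
  [10, ∞, 0, ∞]
  [12, ∞, -4, 0]
D(3):
  [0, ∞, 5, ∞]
  [13, 0, 3, 16]
  [10, ∞, 0, ∞]
  [6, ∞, -4, 0]
D(4):
  [0, ∞, 5, ∞]
  [13, 0, 3, 16]
  [10, ∞, 0, ∞]
  [6, ∞, -4, 0]
Answer: A* = [[0, ∞, 5, ∞], [13, 0, 3, 16], [10, ∞, 0, ∞], [6, ∞, -4, 0]]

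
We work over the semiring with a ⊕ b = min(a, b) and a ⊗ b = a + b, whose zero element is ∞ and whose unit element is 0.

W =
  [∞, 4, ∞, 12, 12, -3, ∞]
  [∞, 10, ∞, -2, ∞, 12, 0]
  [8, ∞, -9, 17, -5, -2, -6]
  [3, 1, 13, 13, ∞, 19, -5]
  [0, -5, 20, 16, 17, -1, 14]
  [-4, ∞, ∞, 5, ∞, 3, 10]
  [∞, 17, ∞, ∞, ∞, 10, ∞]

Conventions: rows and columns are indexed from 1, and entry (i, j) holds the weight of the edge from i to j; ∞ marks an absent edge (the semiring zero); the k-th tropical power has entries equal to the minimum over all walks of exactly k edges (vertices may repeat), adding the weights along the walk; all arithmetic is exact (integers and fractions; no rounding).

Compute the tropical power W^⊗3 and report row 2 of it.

W^⊗2:
  [-7, 7, 25, 2, 29, 0, 4]
  [1, -1, 11, 8, ∞, 10, -7]
  [-6, -10, -18, 3, -14, -11, -15]
  [15, 7, 4, -1, 8, 0, 1]
  [-5, 4, 11, -7, 12, -3, -5]
  [-1, 0, 18, 8, 8, -7, 0]
  [6, 27, ∞, 15, ∞, 13, 17]
W^⊗3:
  [-4, -3, 15, 5, 5, -10, -3]
  [6, 5, 2, -3, 6, -2, -1]
  [-15, -19, -27, -12, -23, -20, -24]
  [-4, 0, -5, 5, -1, 2, -6]
  [-7, -6, 2, 2, 6, -8, -12]
  [-11, 3, 9, -2, 11, -4, 0]
  [9, 10, 28, 18, 18, 3, 10]
Answer: row 2 of W^⊗3 = [6, 5, 2, -3, 6, -2, -1]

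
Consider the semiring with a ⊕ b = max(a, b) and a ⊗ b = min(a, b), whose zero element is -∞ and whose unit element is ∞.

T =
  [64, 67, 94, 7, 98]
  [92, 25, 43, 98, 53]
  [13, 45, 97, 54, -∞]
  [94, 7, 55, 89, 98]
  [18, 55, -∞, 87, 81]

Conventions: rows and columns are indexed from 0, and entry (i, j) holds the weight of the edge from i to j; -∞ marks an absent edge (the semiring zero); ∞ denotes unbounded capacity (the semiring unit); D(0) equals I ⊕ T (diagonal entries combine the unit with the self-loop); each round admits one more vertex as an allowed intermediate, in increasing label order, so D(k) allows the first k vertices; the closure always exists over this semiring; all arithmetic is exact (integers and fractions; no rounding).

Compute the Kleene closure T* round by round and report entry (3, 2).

D(0):
  [∞, 67, 94, 7, 98]
  [92, ∞, 43, 98, 53]
  [13, 45, ∞, 54, -∞]
  [94, 7, 55, ∞, 98]
  [18, 55, -∞, 87, ∞]
D(1):
  [∞, 67, 94, 7, 98]
  [92, ∞, 92, 98, 92]
  [13, 45, ∞, 54, 13]
  [94, 67, 94, ∞, 98]
  [18, 55, 18, 87, ∞]
D(2):
  [∞, 67, 94, 67, 98]
  [92, ∞, 92, 98, 92]
  [45, 45, ∞, 54, 45]
  [94, 67, 94, ∞, 98]
  [55, 55, 55, 87, ∞]
D(3):
  [∞, 67, 94, 67, 98]
  [92, ∞, 92, 98, 92]
  [45, 45, ∞, 54, 45]
  [94, 67, 94, ∞, 98]
  [55, 55, 55, 87, ∞]
D(4):
  [∞, 67, 94, 67, 98]
  [94, ∞, 94, 98, 98]
  [54, 54, ∞, 54, 54]
  [94, 67, 94, ∞, 98]
  [87, 67, 87, 87, ∞]
D(5):
  [∞, 67, 94, 87, 98]
  [94, ∞, 94, 98, 98]
  [54, 54, ∞, 54, 54]
  [94, 67, 94, ∞, 98]
  [87, 67, 87, 87, ∞]
Answer: T*[3][2] = 94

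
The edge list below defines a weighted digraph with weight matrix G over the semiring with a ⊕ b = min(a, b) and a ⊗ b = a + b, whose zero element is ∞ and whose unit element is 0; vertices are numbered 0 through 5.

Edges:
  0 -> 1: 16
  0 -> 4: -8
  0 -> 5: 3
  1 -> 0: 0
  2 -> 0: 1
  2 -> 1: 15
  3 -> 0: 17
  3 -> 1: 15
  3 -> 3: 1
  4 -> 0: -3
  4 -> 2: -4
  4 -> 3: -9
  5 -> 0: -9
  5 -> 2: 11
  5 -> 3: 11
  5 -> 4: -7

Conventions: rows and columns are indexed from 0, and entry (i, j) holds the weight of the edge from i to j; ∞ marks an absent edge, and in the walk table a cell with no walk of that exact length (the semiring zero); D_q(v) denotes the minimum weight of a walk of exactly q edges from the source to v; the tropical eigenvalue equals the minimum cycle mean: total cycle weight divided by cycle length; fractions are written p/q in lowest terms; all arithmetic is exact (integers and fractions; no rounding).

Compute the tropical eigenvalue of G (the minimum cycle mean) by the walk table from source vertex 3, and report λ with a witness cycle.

q=0: [∞, ∞, ∞, 0, ∞, ∞]
q=1: [17, 15, ∞, 1, ∞, ∞]
q=2: [15, 16, ∞, 2, 9, 20]
q=3: [6, 17, 5, 0, 7, 18]
q=4: [4, 15, 3, -2, -2, 9]
q=5: [-5, 13, -6, -11, -4, 7]
q=6: [-7, 4, -8, -13, -13, -2]
Optimal cycle mean attained by: cycle 0->4->0, total (-8) + (-3), length 2.
Answer: λ = -11/2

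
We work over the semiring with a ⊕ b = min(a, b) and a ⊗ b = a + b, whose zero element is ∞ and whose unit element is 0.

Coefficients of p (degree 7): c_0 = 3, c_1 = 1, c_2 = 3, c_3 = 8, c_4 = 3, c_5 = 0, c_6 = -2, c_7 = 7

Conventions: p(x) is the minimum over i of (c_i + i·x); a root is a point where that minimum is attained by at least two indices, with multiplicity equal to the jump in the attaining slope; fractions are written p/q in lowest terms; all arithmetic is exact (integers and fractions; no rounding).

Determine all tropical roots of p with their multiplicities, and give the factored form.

hull edge (i=0, c=3) to (i=1, c=1): slope -2, span 1
hull edge (i=1, c=1) to (i=6, c=-2): slope -3/5, span 5
hull edge (i=6, c=-2) to (i=7, c=7): slope 9, span 1
Factored form: p(x) = 7 ⊗ (x ⊕ (-9)) ⊗ (x ⊕ 3/5) ⊗ (x ⊕ 3/5) ⊗ (x ⊕ 3/5) ⊗ (x ⊕ 3/5) ⊗ (x ⊕ 3/5) ⊗ (x ⊕ 2)
Answer: roots = -9 (mult 1), 3/5 (mult 5), 2 (mult 1)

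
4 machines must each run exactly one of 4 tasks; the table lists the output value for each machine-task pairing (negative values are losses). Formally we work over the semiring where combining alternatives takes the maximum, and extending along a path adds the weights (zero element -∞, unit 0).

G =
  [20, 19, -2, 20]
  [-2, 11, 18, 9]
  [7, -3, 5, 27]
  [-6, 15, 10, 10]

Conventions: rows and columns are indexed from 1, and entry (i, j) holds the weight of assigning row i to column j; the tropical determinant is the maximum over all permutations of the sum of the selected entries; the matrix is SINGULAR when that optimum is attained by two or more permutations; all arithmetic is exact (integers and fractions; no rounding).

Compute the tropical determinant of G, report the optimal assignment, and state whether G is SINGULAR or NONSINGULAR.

σ = (1, 2, 3, 4): 20 + 11 + 5 + 10 = 46
σ = (1, 2, 4, 3): 20 + 11 + 27 + 10 = 68
σ = (1, 3, 2, 4): 20 + 18 + (-3) + 10 = 45
σ = (1, 3, 4, 2): 20 + 18 + 27 + 15 = 80
σ = (1, 4, 2, 3): 20 + 9 + (-3) + 10 = 36
σ = (1, 4, 3, 2): 20 + 9 + 5 + 15 = 49
σ = (2, 1, 3, 4): 19 + (-2) + 5 + 10 = 32
σ = (2, 1, 4, 3): 19 + (-2) + 27 + 10 = 54
σ = (2, 3, 1, 4): 19 + 18 + 7 + 10 = 54
σ = (2, 3, 4, 1): 19 + 18 + 27 + (-6) = 58
σ = (2, 4, 1, 3): 19 + 9 + 7 + 10 = 45
σ = (2, 4, 3, 1): 19 + 9 + 5 + (-6) = 27
σ = (3, 1, 2, 4): (-2) + (-2) + (-3) + 10 = 3
σ = (3, 1, 4, 2): (-2) + (-2) + 27 + 15 = 38
σ = (3, 2, 1, 4): (-2) + 11 + 7 + 10 = 26
σ = (3, 2, 4, 1): (-2) + 11 + 27 + (-6) = 30
σ = (3, 4, 1, 2): (-2) + 9 + 7 + 15 = 29
σ = (3, 4, 2, 1): (-2) + 9 + (-3) + (-6) = -2
σ = (4, 1, 2, 3): 20 + (-2) + (-3) + 10 = 25
σ = (4, 1, 3, 2): 20 + (-2) + 5 + 15 = 38
σ = (4, 2, 1, 3): 20 + 11 + 7 + 10 = 48
σ = (4, 2, 3, 1): 20 + 11 + 5 + (-6) = 30
σ = (4, 3, 1, 2): 20 + 18 + 7 + 15 = 60
σ = (4, 3, 2, 1): 20 + 18 + (-3) + (-6) = 29
Optimal value attained by: σ = (1, 3, 4, 2).
Answer: det⊕(G) = 80; verdict: NONSINGULAR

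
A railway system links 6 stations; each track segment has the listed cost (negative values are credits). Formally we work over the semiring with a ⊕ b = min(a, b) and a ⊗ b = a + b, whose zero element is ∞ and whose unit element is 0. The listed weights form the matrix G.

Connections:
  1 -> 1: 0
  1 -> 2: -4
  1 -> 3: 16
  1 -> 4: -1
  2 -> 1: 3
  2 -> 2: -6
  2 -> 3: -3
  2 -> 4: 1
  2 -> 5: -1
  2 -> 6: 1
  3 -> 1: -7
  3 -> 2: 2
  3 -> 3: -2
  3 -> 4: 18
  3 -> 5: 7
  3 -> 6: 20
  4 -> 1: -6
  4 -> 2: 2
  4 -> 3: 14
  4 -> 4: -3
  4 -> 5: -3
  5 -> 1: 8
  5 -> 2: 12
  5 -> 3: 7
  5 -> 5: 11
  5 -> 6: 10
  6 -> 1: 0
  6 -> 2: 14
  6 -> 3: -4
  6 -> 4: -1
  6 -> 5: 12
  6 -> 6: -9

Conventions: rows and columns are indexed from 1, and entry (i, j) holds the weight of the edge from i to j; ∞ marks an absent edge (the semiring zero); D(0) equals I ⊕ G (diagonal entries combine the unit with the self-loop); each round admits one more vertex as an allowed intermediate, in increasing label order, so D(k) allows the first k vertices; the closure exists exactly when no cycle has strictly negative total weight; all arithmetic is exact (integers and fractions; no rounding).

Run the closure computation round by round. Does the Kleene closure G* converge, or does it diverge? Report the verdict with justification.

Detection: at round 0, diagonal entry (2, 2) turns strictly negative.
Key observation: the cycle 2->2 has total weight (-6), which is strictly negative.
Answer: DIVERGES — negative cycle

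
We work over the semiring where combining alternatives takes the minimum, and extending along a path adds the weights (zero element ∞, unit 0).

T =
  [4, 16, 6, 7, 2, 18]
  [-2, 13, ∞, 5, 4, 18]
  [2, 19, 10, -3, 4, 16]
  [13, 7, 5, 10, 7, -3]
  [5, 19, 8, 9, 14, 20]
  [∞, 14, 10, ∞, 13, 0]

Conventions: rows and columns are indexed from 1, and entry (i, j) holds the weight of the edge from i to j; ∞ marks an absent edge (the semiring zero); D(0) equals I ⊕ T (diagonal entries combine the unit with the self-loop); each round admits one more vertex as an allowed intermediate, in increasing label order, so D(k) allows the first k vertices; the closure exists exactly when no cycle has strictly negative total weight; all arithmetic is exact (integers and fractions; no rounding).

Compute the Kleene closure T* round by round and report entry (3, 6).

D(0):
  [0, 16, 6, 7, 2, 18]
  [-2, 0, ∞, 5, 4, 18]
  [2, 19, 0, -3, 4, 16]
  [13, 7, 5, 0, 7, -3]
  [5, 19, 8, 9, 0, 20]
  [∞, 14, 10, ∞, 13, 0]
D(1):
  [0, 16, 6, 7, 2, 18]
  [-2, 0, 4, 5, 0, 16]
  [2, 18, 0, -3, 4, 16]
  [13, 7, 5, 0, 7, -3]
  [5, 19, 8, 9, 0, 20]
  [∞, 14, 10, ∞, 13, 0]
D(2):
  [0, 16, 6, 7, 2, 18]
  [-2, 0, 4, 5, 0, 16]
  [2, 18, 0, -3, 4, 16]
  [5, 7, 5, 0, 7, -3]
  [5, 19, 8, 9, 0, 20]
  [12, 14, 10, 19, 13, 0]
D(3):
  [0, 16, 6, 3, 2, 18]
  [-2, 0, 4, 1, 0, 16]
  [2, 18, 0, -3, 4, 16]
  [5, 7, 5, 0, 7, -3]
  [5, 19, 8, 5, 0, 20]
  [12, 14, 10, 7, 13, 0]
D(4):
  [0, 10, 6, 3, 2, 0]
  [-2, 0, 4, 1, 0, -2]
  [2, 4, 0, -3, 4, -6]
  [5, 7, 5, 0, 7, -3]
  [5, 12, 8, 5, 0, 2]
  [12, 14, 10, 7, 13, 0]
D(5):
  [0, 10, 6, 3, 2, 0]
  [-2, 0, 4, 1, 0, -2]
  [2, 4, 0, -3, 4, -6]
  [5, 7, 5, 0, 7, -3]
  [5, 12, 8, 5, 0, 2]
  [12, 14, 10, 7, 13, 0]
D(6):
  [0, 10, 6, 3, 2, 0]
  [-2, 0, 4, 1, 0, -2]
  [2, 4, 0, -3, 4, -6]
  [5, 7, 5, 0, 7, -3]
  [5, 12, 8, 5, 0, 2]
  [12, 14, 10, 7, 13, 0]
Answer: T*[3][6] = -6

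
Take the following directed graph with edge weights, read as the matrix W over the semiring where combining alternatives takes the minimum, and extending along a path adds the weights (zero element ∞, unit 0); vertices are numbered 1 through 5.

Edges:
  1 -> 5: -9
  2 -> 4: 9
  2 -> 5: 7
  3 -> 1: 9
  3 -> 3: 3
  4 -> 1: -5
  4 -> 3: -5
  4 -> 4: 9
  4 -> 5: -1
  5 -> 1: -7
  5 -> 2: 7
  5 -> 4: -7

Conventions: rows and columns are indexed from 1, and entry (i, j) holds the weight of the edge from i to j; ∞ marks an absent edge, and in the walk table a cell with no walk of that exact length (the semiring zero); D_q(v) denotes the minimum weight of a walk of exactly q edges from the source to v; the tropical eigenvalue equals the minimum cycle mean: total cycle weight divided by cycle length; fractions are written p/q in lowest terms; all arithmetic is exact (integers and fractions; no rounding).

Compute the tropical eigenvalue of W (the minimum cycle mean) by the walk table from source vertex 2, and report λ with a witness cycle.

q=0: [∞, 0, ∞, ∞, ∞]
q=1: [∞, ∞, ∞, 9, 7]
q=2: [0, 14, 4, 0, 8]
q=3: [-5, 15, -5, 1, -9]
q=4: [-16, -2, -4, -16, -14]
q=5: [-21, -7, -21, -21, -25]
Optimal cycle mean attained by: cycle 1->5->1, total (-9) + (-7), length 2.
Answer: λ = -8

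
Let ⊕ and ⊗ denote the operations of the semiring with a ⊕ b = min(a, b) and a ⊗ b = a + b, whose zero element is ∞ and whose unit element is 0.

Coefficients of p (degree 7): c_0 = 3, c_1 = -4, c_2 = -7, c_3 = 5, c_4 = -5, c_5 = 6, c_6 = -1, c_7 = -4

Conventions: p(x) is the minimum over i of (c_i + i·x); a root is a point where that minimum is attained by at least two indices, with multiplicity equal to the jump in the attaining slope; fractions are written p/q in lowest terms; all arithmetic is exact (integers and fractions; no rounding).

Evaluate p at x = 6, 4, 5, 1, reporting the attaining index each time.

p(6) = min(3+0·6=3, -4+1·6=2, -7+2·6=5, 5+3·6=23, -5+4·6=19, 6+5·6=36, -1+6·6=35, -4+7·6=38) = 2 (attained by i=1)
p(4) = min(3+0·4=3, -4+1·4=0, -7+2·4=1, 5+3·4=17, -5+4·4=11, 6+5·4=26, -1+6·4=23, -4+7·4=24) = 0 (attained by i=1)
p(5) = min(3+0·5=3, -4+1·5=1, -7+2·5=3, 5+3·5=20, -5+4·5=15, 6+5·5=31, -1+6·5=29, -4+7·5=31) = 1 (attained by i=1)
p(1) = min(3+0·1=3, -4+1·1=-3, -7+2·1=-5, 5+3·1=8, -5+4·1=-1, 6+5·1=11, -1+6·1=5, -4+7·1=3) = -5 (attained by i=2)
Answer: p(6) = 2; p(4) = 0; p(5) = 1; p(1) = -5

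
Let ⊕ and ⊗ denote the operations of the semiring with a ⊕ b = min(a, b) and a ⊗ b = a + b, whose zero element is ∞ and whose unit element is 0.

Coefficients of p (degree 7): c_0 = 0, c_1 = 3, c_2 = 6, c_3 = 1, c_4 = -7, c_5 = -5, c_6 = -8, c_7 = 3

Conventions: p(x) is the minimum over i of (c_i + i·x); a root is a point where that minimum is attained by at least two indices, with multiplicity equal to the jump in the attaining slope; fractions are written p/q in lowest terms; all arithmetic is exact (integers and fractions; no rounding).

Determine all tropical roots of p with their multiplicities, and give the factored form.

hull edge (i=0, c=0) to (i=4, c=-7): slope -7/4, span 4
hull edge (i=4, c=-7) to (i=6, c=-8): slope -1/2, span 2
hull edge (i=6, c=-8) to (i=7, c=3): slope 11, span 1
Factored form: p(x) = 3 ⊗ (x ⊕ (-11)) ⊗ (x ⊕ 1/2) ⊗ (x ⊕ 1/2) ⊗ (x ⊕ 7/4) ⊗ (x ⊕ 7/4) ⊗ (x ⊕ 7/4) ⊗ (x ⊕ 7/4)
Answer: roots = -11 (mult 1), 1/2 (mult 2), 7/4 (mult 4)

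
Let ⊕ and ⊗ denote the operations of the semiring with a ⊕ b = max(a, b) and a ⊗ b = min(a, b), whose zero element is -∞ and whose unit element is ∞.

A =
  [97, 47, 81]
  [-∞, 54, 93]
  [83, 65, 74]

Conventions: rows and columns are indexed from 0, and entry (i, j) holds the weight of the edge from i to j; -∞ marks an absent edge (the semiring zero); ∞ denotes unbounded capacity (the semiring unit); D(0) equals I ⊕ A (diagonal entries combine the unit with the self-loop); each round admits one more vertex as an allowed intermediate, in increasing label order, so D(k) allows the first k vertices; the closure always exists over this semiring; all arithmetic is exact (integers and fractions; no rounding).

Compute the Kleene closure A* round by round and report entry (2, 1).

D(0):
  [∞, 47, 81]
  [-∞, ∞, 93]
  [83, 65, ∞]
D(1):
  [∞, 47, 81]
  [-∞, ∞, 93]
  [83, 65, ∞]
D(2):
  [∞, 47, 81]
  [-∞, ∞, 93]
  [83, 65, ∞]
D(3):
  [∞, 65, 81]
  [83, ∞, 93]
  [83, 65, ∞]
Answer: A*[2][1] = 65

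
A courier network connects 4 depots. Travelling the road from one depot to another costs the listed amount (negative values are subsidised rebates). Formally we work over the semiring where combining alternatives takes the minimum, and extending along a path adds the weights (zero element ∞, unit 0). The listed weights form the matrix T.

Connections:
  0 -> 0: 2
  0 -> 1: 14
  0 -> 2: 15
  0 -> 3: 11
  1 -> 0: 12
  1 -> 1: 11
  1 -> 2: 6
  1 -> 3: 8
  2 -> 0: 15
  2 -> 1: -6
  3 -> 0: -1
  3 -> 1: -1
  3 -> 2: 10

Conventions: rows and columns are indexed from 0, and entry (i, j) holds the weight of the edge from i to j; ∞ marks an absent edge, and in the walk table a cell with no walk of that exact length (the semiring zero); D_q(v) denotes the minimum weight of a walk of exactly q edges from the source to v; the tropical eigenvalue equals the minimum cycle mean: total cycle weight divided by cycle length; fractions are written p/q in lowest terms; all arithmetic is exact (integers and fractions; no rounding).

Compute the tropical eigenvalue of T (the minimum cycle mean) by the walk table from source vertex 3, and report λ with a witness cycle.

q=0: [∞, ∞, ∞, 0]
q=1: [-1, -1, 10, ∞]
q=2: [1, 4, 5, 7]
q=3: [3, -1, 10, 12]
q=4: [5, 4, 5, 7]
Optimal cycle mean attained by: cycle 1->2->1, total 6 + (-6), length 2.
Answer: λ = 0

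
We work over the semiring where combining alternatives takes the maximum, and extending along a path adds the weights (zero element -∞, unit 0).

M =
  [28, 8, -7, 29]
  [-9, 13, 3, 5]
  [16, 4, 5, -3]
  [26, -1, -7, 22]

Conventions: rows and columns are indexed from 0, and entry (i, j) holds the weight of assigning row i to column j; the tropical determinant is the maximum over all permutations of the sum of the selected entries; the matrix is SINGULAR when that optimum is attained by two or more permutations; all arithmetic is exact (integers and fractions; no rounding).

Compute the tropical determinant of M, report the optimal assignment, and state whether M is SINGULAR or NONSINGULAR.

σ = (0, 1, 2, 3): 28 + 13 + 5 + 22 = 68
σ = (0, 1, 3, 2): 28 + 13 + (-3) + (-7) = 31
σ = (0, 2, 1, 3): 28 + 3 + 4 + 22 = 57
σ = (0, 2, 3, 1): 28 + 3 + (-3) + (-1) = 27
σ = (0, 3, 1, 2): 28 + 5 + 4 + (-7) = 30
σ = (0, 3, 2, 1): 28 + 5 + 5 + (-1) = 37
σ = (1, 0, 2, 3): 8 + (-9) + 5 + 22 = 26
σ = (1, 0, 3, 2): 8 + (-9) + (-3) + (-7) = -11
σ = (1, 2, 0, 3): 8 + 3 + 16 + 22 = 49
σ = (1, 2, 3, 0): 8 + 3 + (-3) + 26 = 34
σ = (1, 3, 0, 2): 8 + 5 + 16 + (-7) = 22
σ = (1, 3, 2, 0): 8 + 5 + 5 + 26 = 44
σ = (2, 0, 1, 3): (-7) + (-9) + 4 + 22 = 10
σ = (2, 0, 3, 1): (-7) + (-9) + (-3) + (-1) = -20
σ = (2, 1, 0, 3): (-7) + 13 + 16 + 22 = 44
σ = (2, 1, 3, 0): (-7) + 13 + (-3) + 26 = 29
σ = (2, 3, 0, 1): (-7) + 5 + 16 + (-1) = 13
σ = (2, 3, 1, 0): (-7) + 5 + 4 + 26 = 28
σ = (3, 0, 1, 2): 29 + (-9) + 4 + (-7) = 17
σ = (3, 0, 2, 1): 29 + (-9) + 5 + (-1) = 24
σ = (3, 1, 0, 2): 29 + 13 + 16 + (-7) = 51
σ = (3, 1, 2, 0): 29 + 13 + 5 + 26 = 73
σ = (3, 2, 0, 1): 29 + 3 + 16 + (-1) = 47
σ = (3, 2, 1, 0): 29 + 3 + 4 + 26 = 62
Optimal value attained by: σ = (3, 1, 2, 0).
Answer: det⊕(M) = 73; verdict: NONSINGULAR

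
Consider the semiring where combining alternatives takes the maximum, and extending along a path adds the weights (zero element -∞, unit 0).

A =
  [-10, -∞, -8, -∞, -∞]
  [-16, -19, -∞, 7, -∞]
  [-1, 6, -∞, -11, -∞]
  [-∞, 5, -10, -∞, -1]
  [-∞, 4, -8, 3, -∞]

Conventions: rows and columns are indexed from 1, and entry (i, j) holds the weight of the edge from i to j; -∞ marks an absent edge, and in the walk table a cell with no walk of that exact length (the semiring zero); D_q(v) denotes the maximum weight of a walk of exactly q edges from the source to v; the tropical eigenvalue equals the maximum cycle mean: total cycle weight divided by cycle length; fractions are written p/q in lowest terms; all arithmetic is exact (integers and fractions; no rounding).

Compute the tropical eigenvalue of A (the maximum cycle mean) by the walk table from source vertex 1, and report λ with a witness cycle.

q=0: [0, -∞, -∞, -∞, -∞]
q=1: [-10, -∞, -8, -∞, -∞]
q=2: [-9, -2, -18, -19, -∞]
q=3: [-18, -12, -17, 5, -20]
q=4: [-18, 10, -5, -5, 4]
q=5: [-6, 8, -4, 17, -6]
Optimal cycle mean attained by: cycle 2->4->2, total 7 + 5, length 2.
Answer: λ = 6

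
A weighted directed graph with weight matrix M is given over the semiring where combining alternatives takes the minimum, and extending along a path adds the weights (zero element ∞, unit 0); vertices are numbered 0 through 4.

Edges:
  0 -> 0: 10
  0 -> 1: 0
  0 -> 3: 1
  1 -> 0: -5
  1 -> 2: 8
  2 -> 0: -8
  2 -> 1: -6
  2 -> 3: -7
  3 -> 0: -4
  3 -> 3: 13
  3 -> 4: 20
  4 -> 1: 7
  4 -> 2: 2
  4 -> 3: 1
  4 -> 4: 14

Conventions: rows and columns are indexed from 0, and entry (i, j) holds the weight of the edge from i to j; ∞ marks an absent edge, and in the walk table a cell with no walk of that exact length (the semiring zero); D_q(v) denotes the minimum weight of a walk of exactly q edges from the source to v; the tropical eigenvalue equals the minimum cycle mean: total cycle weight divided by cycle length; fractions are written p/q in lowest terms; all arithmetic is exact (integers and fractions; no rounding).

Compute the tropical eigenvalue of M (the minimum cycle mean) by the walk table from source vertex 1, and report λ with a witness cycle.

q=0: [∞, 0, ∞, ∞, ∞]
q=1: [-5, ∞, 8, ∞, ∞]
q=2: [0, -5, ∞, -4, ∞]
q=3: [-10, 0, 3, 1, 16]
q=4: [-5, -10, 8, -9, 21]
q=5: [-15, -5, -2, -4, 11]
Optimal cycle mean attained by: cycle 0->1->0, total 0 + (-5), length 2.
Answer: λ = -5/2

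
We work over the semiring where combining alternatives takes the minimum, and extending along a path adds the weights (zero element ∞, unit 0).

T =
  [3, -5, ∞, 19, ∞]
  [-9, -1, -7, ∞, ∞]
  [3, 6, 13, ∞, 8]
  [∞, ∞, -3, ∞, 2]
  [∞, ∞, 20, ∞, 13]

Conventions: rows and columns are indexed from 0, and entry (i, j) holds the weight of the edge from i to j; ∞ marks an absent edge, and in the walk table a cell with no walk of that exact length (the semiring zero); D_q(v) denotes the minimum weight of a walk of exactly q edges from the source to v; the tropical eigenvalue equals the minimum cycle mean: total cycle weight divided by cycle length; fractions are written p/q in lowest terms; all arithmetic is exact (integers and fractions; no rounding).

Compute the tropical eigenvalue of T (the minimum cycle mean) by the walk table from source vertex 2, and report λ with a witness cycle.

q=0: [∞, ∞, 0, ∞, ∞]
q=1: [3, 6, 13, ∞, 8]
q=2: [-3, -2, -1, 22, 21]
q=3: [-11, -8, -9, 16, 7]
q=4: [-17, -16, -15, 8, -1]
q=5: [-25, -22, -23, 2, -7]
Optimal cycle mean attained by: cycle 0->1->0, total (-5) + (-9), length 2.
Answer: λ = -7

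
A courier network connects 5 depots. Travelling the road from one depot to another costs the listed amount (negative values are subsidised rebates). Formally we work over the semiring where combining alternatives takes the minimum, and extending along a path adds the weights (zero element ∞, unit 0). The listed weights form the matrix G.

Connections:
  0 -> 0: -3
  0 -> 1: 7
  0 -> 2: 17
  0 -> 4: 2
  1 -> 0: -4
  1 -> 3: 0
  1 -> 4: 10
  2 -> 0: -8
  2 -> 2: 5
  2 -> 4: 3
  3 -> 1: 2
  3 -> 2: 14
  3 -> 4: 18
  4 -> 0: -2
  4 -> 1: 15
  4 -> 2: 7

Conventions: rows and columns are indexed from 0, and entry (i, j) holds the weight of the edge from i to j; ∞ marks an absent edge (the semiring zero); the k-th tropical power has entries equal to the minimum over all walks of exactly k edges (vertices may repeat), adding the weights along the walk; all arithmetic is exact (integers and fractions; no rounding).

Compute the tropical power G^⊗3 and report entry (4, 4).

G^⊗2:
  [-6, 4, 9, 7, -1]
  [-7, 2, 13, ∞, -2]
  [-11, -1, 9, ∞, -6]
  [-2, 33, 19, 2, 12]
  [-5, 5, 12, 15, 0]
G^⊗3:
  [-9, 1, 6, 4, -4]
  [-10, 0, 5, 2, -5]
  [-14, -4, 1, -1, -9]
  [-5, 4, 15, 33, 0]
  [-8, 2, 7, 5, -3]
Key observation: the optimum is the walk 4->0->0->4, with weight (-2) + (-3) + 2 = -3.
Optimal value attained by: walk 4->0->0->4.
Answer: (G^⊗3)[4][4] = -3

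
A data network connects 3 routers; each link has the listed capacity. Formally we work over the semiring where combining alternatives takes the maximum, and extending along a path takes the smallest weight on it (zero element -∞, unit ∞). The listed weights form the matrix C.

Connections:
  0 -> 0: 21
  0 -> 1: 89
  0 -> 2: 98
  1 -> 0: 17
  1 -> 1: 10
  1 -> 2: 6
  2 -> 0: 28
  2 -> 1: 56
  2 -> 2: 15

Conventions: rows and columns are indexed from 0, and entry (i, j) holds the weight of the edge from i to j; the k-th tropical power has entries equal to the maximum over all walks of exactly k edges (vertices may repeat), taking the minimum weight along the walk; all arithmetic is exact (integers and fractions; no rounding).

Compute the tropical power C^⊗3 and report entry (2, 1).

C^⊗2:
  [28, 56, 21]
  [17, 17, 17]
  [21, 28, 28]
C^⊗3:
  [21, 28, 28]
  [17, 17, 17]
  [28, 28, 21]
Key observation: the optimum is the walk 2->0->2->1, with weight 28 min 98 min 56 = 28.
Optimal value attained by: walk 2->0->2->1.
Answer: (C^⊗3)[2][1] = 28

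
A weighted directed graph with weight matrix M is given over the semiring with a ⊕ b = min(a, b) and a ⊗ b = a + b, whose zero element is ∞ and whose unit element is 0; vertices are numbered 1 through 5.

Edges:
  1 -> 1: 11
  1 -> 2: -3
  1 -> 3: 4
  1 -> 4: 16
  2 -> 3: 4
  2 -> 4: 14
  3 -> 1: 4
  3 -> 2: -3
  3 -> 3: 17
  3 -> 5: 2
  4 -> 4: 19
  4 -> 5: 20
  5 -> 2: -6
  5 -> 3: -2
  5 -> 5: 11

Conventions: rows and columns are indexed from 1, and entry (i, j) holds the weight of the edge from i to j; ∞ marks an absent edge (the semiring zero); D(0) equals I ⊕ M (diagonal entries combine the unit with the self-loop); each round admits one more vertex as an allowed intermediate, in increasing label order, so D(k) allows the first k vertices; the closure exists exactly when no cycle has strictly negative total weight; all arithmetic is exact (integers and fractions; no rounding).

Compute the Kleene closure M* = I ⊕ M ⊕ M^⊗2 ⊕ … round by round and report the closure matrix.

D(0):
  [0, -3, 4, 16, ∞]
  [∞, 0, 4, 14, ∞]
  [4, -3, 0, ∞, 2]
  [∞, ∞, ∞, 0, 20]
  [∞, -6, -2, ∞, 0]
D(1):
  [0, -3, 4, 16, ∞]
  [∞, 0, 4, 14, ∞]
  [4, -3, 0, 20, 2]
  [∞, ∞, ∞, 0, 20]
  [∞, -6, -2, ∞, 0]
D(2):
  [0, -3, 1, 11, ∞]
  [∞, 0, 4, 14, ∞]
  [4, -3, 0, 11, 2]
  [∞, ∞, ∞, 0, 20]
  [∞, -6, -2, 8, 0]
D(3):
  [0, -3, 1, 11, 3]
  [8, 0, 4, 14, 6]
  [4, -3, 0, 11, 2]
  [∞, ∞, ∞, 0, 20]
  [2, -6, -2, 8, 0]
D(4):
  [0, -3, 1, 11, 3]
  [8, 0, 4, 14, 6]
  [4, -3, 0, 11, 2]
  [∞, ∞, ∞, 0, 20]
  [2, -6, -2, 8, 0]
D(5):
  [0, -3, 1, 11, 3]
  [8, 0, 4, 14, 6]
  [4, -4, 0, 10, 2]
  [22, 14, 18, 0, 20]
  [2, -6, -2, 8, 0]
Answer: M* = [[0, -3, 1, 11, 3], [8, 0, 4, 14, 6], [4, -4, 0, 10, 2], [22, 14, 18, 0, 20], [2, -6, -2, 8, 0]]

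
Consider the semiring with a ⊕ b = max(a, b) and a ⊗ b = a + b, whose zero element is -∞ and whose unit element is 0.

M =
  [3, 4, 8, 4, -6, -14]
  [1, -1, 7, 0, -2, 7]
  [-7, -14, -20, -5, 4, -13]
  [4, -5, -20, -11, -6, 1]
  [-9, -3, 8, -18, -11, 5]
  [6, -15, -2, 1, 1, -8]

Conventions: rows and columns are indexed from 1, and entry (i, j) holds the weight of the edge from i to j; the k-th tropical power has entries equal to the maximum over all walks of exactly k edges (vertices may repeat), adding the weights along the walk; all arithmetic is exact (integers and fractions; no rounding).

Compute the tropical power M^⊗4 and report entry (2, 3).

M^⊗2:
  [8, 7, 11, 7, 12, 11]
  [13, 5, 9, 8, 11, 6]
  [-1, 1, 12, -3, -7, 9]
  [7, 8, 12, 8, 2, 2]
  [11, -4, 4, 6, 12, 4]
  [9, 10, 14, 10, 2, 6]
M^⊗3:
  [17, 12, 20, 12, 15, 17]
  [16, 17, 21, 17, 13, 16]
  [15, 3, 8, 10, 16, 8]
  [12, 11, 15, 11, 16, 15]
  [14, 15, 20, 15, 8, 17]
  [14, 13, 17, 13, 18, 17]
M^⊗4:
  [23, 21, 25, 21, 24, 20]
  [22, 20, 24, 20, 25, 24]
  [18, 19, 24, 19, 12, 21]
  [21, 16, 24, 16, 19, 21]
  [23, 18, 22, 18, 24, 22]
  [23, 18, 26, 18, 21, 23]
Key observation: the optimum is the walk 2->6->1->1->3, with weight 7 + 6 + 3 + 8 = 24.
Optimal value attained by: walk 2->6->1->1->3.
Answer: (M^⊗4)[2][3] = 24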